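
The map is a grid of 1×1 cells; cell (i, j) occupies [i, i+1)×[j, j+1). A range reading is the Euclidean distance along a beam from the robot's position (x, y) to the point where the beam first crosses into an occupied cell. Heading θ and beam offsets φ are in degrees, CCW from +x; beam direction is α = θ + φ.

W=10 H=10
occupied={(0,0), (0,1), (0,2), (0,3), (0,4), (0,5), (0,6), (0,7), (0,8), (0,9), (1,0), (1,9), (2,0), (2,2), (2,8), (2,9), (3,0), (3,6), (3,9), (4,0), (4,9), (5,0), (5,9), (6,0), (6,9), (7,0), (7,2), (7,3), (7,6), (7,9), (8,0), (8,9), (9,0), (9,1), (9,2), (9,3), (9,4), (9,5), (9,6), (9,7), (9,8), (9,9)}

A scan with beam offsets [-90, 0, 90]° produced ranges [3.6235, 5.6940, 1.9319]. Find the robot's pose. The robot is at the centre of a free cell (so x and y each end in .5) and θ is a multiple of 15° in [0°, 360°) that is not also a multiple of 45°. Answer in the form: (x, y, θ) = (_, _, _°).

Enumerate (i+0.5, j+0.5, θ) over the 58 free cells and 16 admissible headings. For each, cast all 3 beams and compare to the given ranges.
  (5.5, 8.5, 300°): beam 1 = 5.1962 ≠ 3.6235 ✗
  (1.5, 1.5, 105°): beam 1 = 5.6940 ≠ 3.6235 ✗
  (5.5, 3.5, 300°): beam 1 = 2.8868 ≠ 3.6235 ✗
  (3.5, 2.5, 105°): beam 3 = 0.5176 ≠ 1.9319 ✗
  …
  (6.5, 5.5, 195°): r_1=3.6235, r_2=5.6940, r_3=1.9319 — all match ✓
Unique over the lattice → pose = (6.5, 5.5, 195°).

(x, y, θ) = (6.5, 5.5, 195°)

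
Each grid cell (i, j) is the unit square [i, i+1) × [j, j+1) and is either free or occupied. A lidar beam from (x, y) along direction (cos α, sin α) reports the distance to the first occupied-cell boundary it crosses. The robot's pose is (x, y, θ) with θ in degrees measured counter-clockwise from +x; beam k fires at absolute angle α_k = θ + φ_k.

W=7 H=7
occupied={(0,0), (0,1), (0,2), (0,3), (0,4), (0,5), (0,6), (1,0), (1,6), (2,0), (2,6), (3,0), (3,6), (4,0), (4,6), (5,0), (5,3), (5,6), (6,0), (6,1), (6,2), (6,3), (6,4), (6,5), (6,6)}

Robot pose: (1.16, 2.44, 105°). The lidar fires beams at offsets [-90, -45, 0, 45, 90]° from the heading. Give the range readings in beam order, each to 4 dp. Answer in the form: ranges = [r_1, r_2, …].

ranges = [3.9755, 4.1107, 0.6182, 0.1848, 0.1656]

beam 1: φ=-90°, α=15°
  direction (0.9659, 0.2588); cell (1,2); t to first gridline: x 0.8696, y 2.1637 (then +1.0353 / +3.8637)
    (2,2) via x @ 0.8696
    (3,2) via x @ 1.9049
    (3,3) via y @ 2.1637
    (4,3) via x @ 2.9402
    (5,3) via x @ 3.9755  # hit
  → r_1 = 3.9755
beam 2: φ=-45°, α=60°
  direction (0.5000, 0.8660); cell (1,2); t to first gridline: x 1.6800, y 0.6466 (then +2.0000 / +1.1547)
    (1,3) via y @ 0.6466
    (2,3) via x @ 1.6800
    (2,4) via y @ 1.8013
    (2,5) via y @ 2.9560
    (3,5) via x @ 3.6800
    (3,6) via y @ 4.1107  # hit
  → r_2 = 4.1107
beam 3: φ=0°, α=105°
  direction (-0.2588, 0.9659); cell (1,2); t to first gridline: x 0.6182, y 0.5798 (then +3.8637 / +1.0353)
    (1,3) via y @ 0.5798
    (0,3) via x @ 0.6182  # hit
  → r_3 = 0.6182
beam 4: φ=45°, α=150°
  direction (-0.8660, 0.5000); cell (1,2); t to first gridline: x 0.1848, y 1.1200 (then +1.1547 / +2.0000)
    (0,2) via x @ 0.1848  # hit
  → r_4 = 0.1848
beam 5: φ=90°, α=195°
  direction (-0.9659, -0.2588); cell (1,2); t to first gridline: x 0.1656, y 1.7000 (then +1.0353 / +3.8637)
    (0,2) via x @ 0.1656  # hit
  → r_5 = 0.1656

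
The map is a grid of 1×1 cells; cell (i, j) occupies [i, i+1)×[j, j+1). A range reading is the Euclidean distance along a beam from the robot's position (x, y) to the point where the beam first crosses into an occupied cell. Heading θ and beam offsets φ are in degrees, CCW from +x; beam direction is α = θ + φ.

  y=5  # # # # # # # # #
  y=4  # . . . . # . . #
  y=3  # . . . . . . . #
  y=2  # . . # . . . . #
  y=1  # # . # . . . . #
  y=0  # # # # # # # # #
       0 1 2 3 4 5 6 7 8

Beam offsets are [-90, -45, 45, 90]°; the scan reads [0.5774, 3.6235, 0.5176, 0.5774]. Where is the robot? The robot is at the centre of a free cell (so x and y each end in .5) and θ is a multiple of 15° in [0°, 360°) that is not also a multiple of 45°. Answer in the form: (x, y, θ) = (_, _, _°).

Enumerate (i+0.5, j+0.5, θ) over the 24 free cells and 16 admissible headings. For each, cast all 4 beams and compare to the given ranges.
  (7.5, 1.5, 195°): beam 1 = 3.6235 ≠ 0.5774 ✗
  (7.5, 2.5, 150°): beam 1 = 1.0000 ≠ 0.5774 ✗
  (7.5, 3.5, 285°): beam 1 = 3.6235 ≠ 0.5774 ✗
  (6.5, 3.5, 345°): beam 1 = 2.5882 ≠ 0.5774 ✗
  …
  (2.5, 1.5, 120°): r_1=0.5774, r_2=3.6235, r_3=0.5176, r_4=0.5774 — all match ✓
No second candidate reproduces the full scan.

(x, y, θ) = (2.5, 1.5, 120°)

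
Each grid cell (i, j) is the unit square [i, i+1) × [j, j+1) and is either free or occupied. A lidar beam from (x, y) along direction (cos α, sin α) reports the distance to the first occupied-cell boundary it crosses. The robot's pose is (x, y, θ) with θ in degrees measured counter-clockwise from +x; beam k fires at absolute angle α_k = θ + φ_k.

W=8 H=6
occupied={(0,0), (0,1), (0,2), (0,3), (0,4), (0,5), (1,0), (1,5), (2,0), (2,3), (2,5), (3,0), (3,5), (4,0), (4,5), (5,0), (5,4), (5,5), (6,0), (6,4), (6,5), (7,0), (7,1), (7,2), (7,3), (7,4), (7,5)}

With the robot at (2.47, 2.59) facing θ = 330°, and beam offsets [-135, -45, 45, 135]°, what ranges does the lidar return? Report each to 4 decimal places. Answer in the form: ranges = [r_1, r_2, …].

ranges = [1.5219, 1.6461, 4.6898, 0.4245]

beam 1: φ=-135°, α=195°
  dir = (cos 195°, sin 195°) = (-0.9659, -0.2588); from cell (2,2)
  next x-line at t=0.4866, next y-line at t=2.2796; Δt_x=1.0353, Δt_y=3.8637
    x: enter (1,2) at t=0.4866
    x: enter (0,2) at t=1.5219 ← occupied
  → r_1 = 1.5219
beam 2: φ=-45°, α=285°
  dir = (cos 285°, sin 285°) = (0.2588, -0.9659); from cell (2,2)
  next x-line at t=2.0478, next y-line at t=0.6108; Δt_x=3.8637, Δt_y=1.0353
    y: enter (2,1) at t=0.6108
    y: enter (2,0) at t=1.6461 ← occupied
  → r_2 = 1.6461
beam 3: φ=45°, α=15°
  dir = (cos 15°, sin 15°) = (0.9659, 0.2588); from cell (2,2)
  next x-line at t=0.5487, next y-line at t=1.5841; Δt_x=1.0353, Δt_y=3.8637
    x: enter (3,2) at t=0.5487
    x: enter (4,2) at t=1.5840
    y: enter (4,3) at t=1.5841
    x: enter (5,3) at t=2.6192
    x: enter (6,3) at t=3.6545
    x: enter (7,3) at t=4.6898 ← occupied
  → r_3 = 4.6898
beam 4: φ=135°, α=105°
  dir = (cos 105°, sin 105°) = (-0.2588, 0.9659); from cell (2,2)
  next x-line at t=1.8159, next y-line at t=0.4245; Δt_x=3.8637, Δt_y=1.0353
    y: enter (2,3) at t=0.4245 ← occupied
  → r_4 = 0.4245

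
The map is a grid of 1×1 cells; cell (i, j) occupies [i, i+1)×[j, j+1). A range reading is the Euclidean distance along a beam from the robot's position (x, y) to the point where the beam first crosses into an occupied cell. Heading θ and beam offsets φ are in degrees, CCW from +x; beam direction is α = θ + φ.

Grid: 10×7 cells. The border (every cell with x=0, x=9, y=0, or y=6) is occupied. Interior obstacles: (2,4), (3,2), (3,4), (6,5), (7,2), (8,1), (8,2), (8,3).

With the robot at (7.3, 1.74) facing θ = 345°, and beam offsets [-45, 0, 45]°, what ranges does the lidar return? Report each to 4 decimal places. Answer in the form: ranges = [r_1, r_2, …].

ranges = [0.8545, 0.7247, 0.5200]

beam 1: φ=-45°, α=300°
  cosα=0.5000 sinα=-0.8660 | (7,1) | tMaxX 1.4000 tMaxY 0.8545 | tΔX 2.0000 tΔY 1.1547
    t=0.8545 [y] (7,0) — stop
  → r_1 = 0.8545
beam 2: φ=0°, α=345°
  cosα=0.9659 sinα=-0.2588 | (7,1) | tMaxX 0.7247 tMaxY 2.8591 | tΔX 1.0353 tΔY 3.8637
    t=0.7247 [x] (8,1) — stop
  → r_2 = 0.7247
beam 3: φ=45°, α=30°
  cosα=0.8660 sinα=0.5000 | (7,1) | tMaxX 0.8083 tMaxY 0.5200 | tΔX 1.1547 tΔY 2.0000
    t=0.5200 [y] (7,2) — stop
  → r_3 = 0.5200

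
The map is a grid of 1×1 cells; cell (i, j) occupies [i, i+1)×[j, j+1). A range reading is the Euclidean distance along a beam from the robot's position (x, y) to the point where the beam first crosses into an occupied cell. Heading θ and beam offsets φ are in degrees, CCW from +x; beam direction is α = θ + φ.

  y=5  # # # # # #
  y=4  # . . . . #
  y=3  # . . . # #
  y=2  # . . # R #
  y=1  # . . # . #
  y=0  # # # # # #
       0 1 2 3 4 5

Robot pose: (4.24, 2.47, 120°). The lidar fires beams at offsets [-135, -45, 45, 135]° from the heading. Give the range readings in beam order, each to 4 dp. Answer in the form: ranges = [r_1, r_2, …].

ranges = [0.7868, 0.5487, 0.2485, 0.9273]

beam 1: φ=-135°, α=345°
  dir = (cos 345°, sin 345°) = (0.9659, -0.2588); from cell (4,2)
  next x-line at t=0.7868, next y-line at t=1.8159; Δt_x=1.0353, Δt_y=3.8637
    x: enter (5,2) at t=0.7868 ← occupied
  → r_1 = 0.7868
beam 2: φ=-45°, α=75°
  dir = (cos 75°, sin 75°) = (0.2588, 0.9659); from cell (4,2)
  next x-line at t=2.9364, next y-line at t=0.5487; Δt_x=3.8637, Δt_y=1.0353
    y: enter (4,3) at t=0.5487 ← occupied
  → r_2 = 0.5487
beam 3: φ=45°, α=165°
  dir = (cos 165°, sin 165°) = (-0.9659, 0.2588); from cell (4,2)
  next x-line at t=0.2485, next y-line at t=2.0478; Δt_x=1.0353, Δt_y=3.8637
    x: enter (3,2) at t=0.2485 ← occupied
  → r_3 = 0.2485
beam 4: φ=135°, α=255°
  dir = (cos 255°, sin 255°) = (-0.2588, -0.9659); from cell (4,2)
  next x-line at t=0.9273, next y-line at t=0.4866; Δt_x=3.8637, Δt_y=1.0353
    y: enter (4,1) at t=0.4866
    x: enter (3,1) at t=0.9273 ← occupied
  → r_4 = 0.9273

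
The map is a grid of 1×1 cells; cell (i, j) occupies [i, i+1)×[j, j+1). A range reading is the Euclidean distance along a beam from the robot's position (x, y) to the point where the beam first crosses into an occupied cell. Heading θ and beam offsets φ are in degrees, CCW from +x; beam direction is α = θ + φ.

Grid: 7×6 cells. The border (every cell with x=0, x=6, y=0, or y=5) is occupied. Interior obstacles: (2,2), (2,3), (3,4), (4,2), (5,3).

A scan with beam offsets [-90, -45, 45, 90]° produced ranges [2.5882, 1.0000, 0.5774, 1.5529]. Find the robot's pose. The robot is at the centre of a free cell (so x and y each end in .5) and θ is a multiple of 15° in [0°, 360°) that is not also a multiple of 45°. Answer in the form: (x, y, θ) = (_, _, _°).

(x, y, θ) = (1.5, 2.5, 165°)

Candidates: 15 free-cell centres × 16 headings = 240 poses. Raycast each; keep the one whose scan matches to 4 dp.
  (1.5, 2.5, 255°): beam 1 = 0.5176 ≠ 2.5882 ✗
  (1.5, 1.5, 210°): beam 1 = 1.0000 ≠ 2.5882 ✗
  (5.5, 4.5, 75°): beam 1 = 0.5176 ≠ 2.5882 ✗
  …
  (1.5, 2.5, 165°): r_1=2.5882, r_2=1.0000, r_3=0.5774, r_4=1.5529 — all match ✓
No second candidate reproduces the full scan.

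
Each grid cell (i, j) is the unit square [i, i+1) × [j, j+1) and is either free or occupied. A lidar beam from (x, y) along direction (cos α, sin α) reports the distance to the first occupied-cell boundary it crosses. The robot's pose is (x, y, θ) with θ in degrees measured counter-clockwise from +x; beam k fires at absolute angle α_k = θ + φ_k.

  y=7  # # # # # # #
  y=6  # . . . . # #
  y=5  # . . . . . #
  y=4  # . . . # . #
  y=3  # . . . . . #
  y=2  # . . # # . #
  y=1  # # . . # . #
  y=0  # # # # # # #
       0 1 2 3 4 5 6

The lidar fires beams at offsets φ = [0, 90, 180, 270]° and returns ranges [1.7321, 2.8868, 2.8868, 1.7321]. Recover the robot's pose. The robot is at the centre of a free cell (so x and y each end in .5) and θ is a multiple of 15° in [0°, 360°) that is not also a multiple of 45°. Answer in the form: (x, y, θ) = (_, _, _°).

Candidates: 24 free-cell centres × 16 headings = 384 poses. Raycast each; keep the one whose scan matches to 4 dp.
  (2.5, 5.5, 75°): beam 1 = 1.5529 ≠ 1.7321 ✗
  (5.5, 3.5, 150°): beam 1 = 1.0000 ≠ 1.7321 ✗
  (2.5, 1.5, 30°): beam 1 = 1.0000 ≠ 1.7321 ✗
  (3.5, 1.5, 120°): beam 1 = 0.5774 ≠ 1.7321 ✗
  …
  (2.5, 5.5, 210°): r_1=1.7321, r_2=2.8868, r_3=2.8868, r_4=1.7321 — all match ✓
Unique over the lattice → pose = (2.5, 5.5, 210°).

(x, y, θ) = (2.5, 5.5, 210°)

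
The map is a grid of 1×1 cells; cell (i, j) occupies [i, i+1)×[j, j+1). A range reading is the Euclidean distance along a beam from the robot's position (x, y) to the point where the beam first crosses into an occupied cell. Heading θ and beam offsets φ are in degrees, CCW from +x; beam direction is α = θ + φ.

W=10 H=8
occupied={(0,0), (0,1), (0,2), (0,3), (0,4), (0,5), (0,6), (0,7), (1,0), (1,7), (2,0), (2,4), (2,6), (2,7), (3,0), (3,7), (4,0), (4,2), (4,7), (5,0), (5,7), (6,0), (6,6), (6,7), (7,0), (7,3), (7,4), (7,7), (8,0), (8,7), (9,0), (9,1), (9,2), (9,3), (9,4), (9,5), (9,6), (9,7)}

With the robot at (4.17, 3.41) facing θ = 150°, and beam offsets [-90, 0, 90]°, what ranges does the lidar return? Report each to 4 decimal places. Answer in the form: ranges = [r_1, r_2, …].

beam 1: φ=-90°, α=60°
  d=(0.5000,0.8660)  start (4,3)  tX=1.6600 tY=0.6813  stride 1/|dx|=2.0000 1/|dy|=1.1547
    cross y-line → (4,4), t=0.6813
    cross x-line → (5,4), t=1.6600
    cross y-line → (5,5), t=1.8360
    cross y-line → (5,6), t=2.9907
    cross x-line → (6,6), t=3.6600 (wall)
  → r_1 = 3.6600
beam 2: φ=0°, α=150°
  d=(-0.8660,0.5000)  start (4,3)  tX=0.1963 tY=1.1800  stride 1/|dx|=1.1547 1/|dy|=2.0000
    cross x-line → (3,3), t=0.1963
    cross y-line → (3,4), t=1.1800
    cross x-line → (2,4), t=1.3510 (wall)
  → r_2 = 1.3510
beam 3: φ=90°, α=240°
  d=(-0.5000,-0.8660)  start (4,3)  tX=0.3400 tY=0.4734  stride 1/|dx|=2.0000 1/|dy|=1.1547
    cross x-line → (3,3), t=0.3400
    cross y-line → (3,2), t=0.4734
    cross y-line → (3,1), t=1.6281
    cross x-line → (2,1), t=2.3400
    cross y-line → (2,0), t=2.7828 (wall)
  → r_3 = 2.7828

ranges = [3.6600, 1.3510, 2.7828]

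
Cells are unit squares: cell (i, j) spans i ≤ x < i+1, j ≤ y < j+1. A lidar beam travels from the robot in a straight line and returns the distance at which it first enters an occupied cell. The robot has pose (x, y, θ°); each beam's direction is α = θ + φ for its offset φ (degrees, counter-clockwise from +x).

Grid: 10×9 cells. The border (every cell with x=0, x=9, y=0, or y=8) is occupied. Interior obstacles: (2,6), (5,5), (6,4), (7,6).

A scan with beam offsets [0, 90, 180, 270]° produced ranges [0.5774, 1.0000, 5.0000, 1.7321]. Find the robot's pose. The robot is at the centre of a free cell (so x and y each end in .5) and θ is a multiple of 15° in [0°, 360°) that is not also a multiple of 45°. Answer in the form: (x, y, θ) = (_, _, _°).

The pose lattice has 52·16 = 832 candidates. Test each by forward raycasting.
  (6.5, 2.5, 210°): beam 1 = 3.0000 ≠ 0.5774 ✗
  (8.5, 2.5, 300°): beam 1 = 1.0000 ≠ 0.5774 ✗
  (8.5, 1.5, 105°): beam 1 = 4.6587 ≠ 0.5774 ✗
  (3.5, 4.5, 60°): beam 1 = 4.0415 ≠ 0.5774 ✗
  …
  (2.5, 1.5, 240°): r_1=0.5774, r_2=1.0000, r_3=5.0000, r_4=1.7321 — all match ✓
Only this pose fits every beam.

(x, y, θ) = (2.5, 1.5, 240°)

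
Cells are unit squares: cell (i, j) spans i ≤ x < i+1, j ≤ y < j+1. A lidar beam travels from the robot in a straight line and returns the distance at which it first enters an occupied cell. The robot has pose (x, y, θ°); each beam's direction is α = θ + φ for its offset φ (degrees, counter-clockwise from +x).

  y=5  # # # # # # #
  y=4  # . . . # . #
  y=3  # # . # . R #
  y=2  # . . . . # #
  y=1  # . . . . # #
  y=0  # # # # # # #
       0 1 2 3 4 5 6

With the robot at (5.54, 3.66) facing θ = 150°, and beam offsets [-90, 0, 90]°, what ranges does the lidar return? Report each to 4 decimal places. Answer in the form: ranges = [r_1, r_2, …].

beam 1: φ=-90°, α=60°
  direction (0.5000, 0.8660); cell (5,3); t to first gridline: x 0.9200, y 0.3926 (then +2.0000 / +1.1547)
    (5,4) via y @ 0.3926
    (6,4) via x @ 0.9200  # hit
  → r_1 = 0.9200
beam 2: φ=0°, α=150°
  direction (-0.8660, 0.5000); cell (5,3); t to first gridline: x 0.6235, y 0.6800 (then +1.1547 / +2.0000)
    (4,3) via x @ 0.6235
    (4,4) via y @ 0.6800  # hit
  → r_2 = 0.6800
beam 3: φ=90°, α=240°
  direction (-0.5000, -0.8660); cell (5,3); t to first gridline: x 1.0800, y 0.7621 (then +2.0000 / +1.1547)
    (5,2) via y @ 0.7621  # hit
  → r_3 = 0.7621

ranges = [0.9200, 0.6800, 0.7621]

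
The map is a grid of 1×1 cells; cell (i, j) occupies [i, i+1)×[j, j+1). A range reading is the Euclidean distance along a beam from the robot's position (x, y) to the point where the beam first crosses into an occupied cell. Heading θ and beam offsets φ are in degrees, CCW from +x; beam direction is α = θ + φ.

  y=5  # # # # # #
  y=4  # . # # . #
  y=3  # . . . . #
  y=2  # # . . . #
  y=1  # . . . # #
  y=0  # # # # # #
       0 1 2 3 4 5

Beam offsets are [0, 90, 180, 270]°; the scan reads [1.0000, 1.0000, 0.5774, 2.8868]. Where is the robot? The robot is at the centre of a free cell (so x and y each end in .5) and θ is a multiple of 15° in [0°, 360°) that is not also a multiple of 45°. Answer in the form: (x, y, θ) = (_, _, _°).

(x, y, θ) = (2.5, 1.5, 120°)

The pose lattice has 12·16 = 192 candidates. Test each by forward raycasting.
  (1.5, 4.5, 195°): beam 1 = 0.5176 ≠ 1.0000 ✗
  (3.5, 2.5, 210°): beam 1 = 2.8868 ≠ 1.0000 ✗
  (3.5, 3.5, 60°): beam 1 = 0.5774 ≠ 1.0000 ✗
  (1.5, 4.5, 255°): beam 1 = 1.5529 ≠ 1.0000 ✗
  …
  (2.5, 1.5, 120°): r_1=1.0000, r_2=1.0000, r_3=0.5774, r_4=2.8868 — all match ✓
Unique over the lattice → pose = (2.5, 1.5, 120°).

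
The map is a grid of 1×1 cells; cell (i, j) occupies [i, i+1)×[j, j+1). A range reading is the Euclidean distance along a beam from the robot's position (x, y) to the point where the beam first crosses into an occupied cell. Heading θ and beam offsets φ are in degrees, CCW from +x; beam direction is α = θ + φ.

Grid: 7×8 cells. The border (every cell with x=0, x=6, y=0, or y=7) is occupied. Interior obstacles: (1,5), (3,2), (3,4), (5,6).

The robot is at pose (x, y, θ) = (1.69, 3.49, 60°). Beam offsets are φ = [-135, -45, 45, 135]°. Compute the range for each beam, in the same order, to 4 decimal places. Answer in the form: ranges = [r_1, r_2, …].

ranges = [2.5778, 1.9705, 1.5633, 0.7143]

beam 1: φ=-135°, α=285°
  direction (0.2588, -0.9659); cell (1,3); t to first gridline: x 1.1977, y 0.5073 (then +3.8637 / +1.0353)
    (1,2) via y @ 0.5073
    (2,2) via x @ 1.1977
    (2,1) via y @ 1.5426
    (2,0) via y @ 2.5778  # hit
  → r_1 = 2.5778
beam 2: φ=-45°, α=15°
  direction (0.9659, 0.2588); cell (1,3); t to first gridline: x 0.3209, y 1.9705 (then +1.0353 / +3.8637)
    (2,3) via x @ 0.3209
    (3,3) via x @ 1.3562
    (3,4) via y @ 1.9705  # hit
  → r_2 = 1.9705
beam 3: φ=45°, α=105°
  direction (-0.2588, 0.9659); cell (1,3); t to first gridline: x 2.6660, y 0.5280 (then +3.8637 / +1.0353)
    (1,4) via y @ 0.5280
    (1,5) via y @ 1.5633  # hit
  → r_3 = 1.5633
beam 4: φ=135°, α=195°
  direction (-0.9659, -0.2588); cell (1,3); t to first gridline: x 0.7143, y 1.8932 (then +1.0353 / +3.8637)
    (0,3) via x @ 0.7143  # hit
  → r_4 = 0.7143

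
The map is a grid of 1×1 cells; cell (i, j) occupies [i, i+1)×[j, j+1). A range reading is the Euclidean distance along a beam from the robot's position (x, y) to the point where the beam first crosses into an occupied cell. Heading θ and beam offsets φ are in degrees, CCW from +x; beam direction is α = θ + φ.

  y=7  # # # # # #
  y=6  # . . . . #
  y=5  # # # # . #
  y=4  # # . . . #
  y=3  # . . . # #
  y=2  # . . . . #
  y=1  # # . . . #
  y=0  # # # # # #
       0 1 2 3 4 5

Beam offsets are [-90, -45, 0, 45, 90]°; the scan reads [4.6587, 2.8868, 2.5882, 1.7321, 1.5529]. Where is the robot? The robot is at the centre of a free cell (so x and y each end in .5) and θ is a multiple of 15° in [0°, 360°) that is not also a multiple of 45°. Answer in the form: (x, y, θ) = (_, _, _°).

(x, y, θ) = (3.5, 2.5, 165°)

Candidates: 18 free-cell centres × 16 headings = 288 poses. Raycast each; keep the one whose scan matches to 4 dp.
  (1.5, 3.5, 60°): beam 1 = 4.0415 ≠ 4.6587 ✗
  (4.5, 4.5, 345°): beam 1 = 0.5176 ≠ 4.6587 ✗
  (4.5, 4.5, 285°): beam 1 = 3.6235 ≠ 4.6587 ✗
  (1.5, 2.5, 150°): beam 1 = 2.8868 ≠ 4.6587 ✗
  …
  (3.5, 2.5, 165°): r_1=4.6587, r_2=2.8868, r_3=2.5882, r_4=1.7321, r_5=1.5529 — all match ✓
Only this pose fits every beam.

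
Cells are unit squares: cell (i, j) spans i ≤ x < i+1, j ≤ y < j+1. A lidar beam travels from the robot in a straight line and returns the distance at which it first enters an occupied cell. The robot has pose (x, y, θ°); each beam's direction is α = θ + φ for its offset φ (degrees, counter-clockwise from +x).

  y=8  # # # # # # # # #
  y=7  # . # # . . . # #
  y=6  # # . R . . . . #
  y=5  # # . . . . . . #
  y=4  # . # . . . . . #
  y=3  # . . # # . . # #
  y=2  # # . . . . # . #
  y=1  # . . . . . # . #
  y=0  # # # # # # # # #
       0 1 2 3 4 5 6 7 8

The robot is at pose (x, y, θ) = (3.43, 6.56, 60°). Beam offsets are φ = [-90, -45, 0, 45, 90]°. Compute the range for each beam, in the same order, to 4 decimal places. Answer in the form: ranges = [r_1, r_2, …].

beam 1: φ=-90°, α=330°
  dir = (cos 330°, sin 330°) = (0.8660, -0.5000); from cell (3,6)
  next x-line at t=0.6582, next y-line at t=1.1200; Δt_x=1.1547, Δt_y=2.0000
    x: enter (4,6) at t=0.6582
    y: enter (4,5) at t=1.1200
    x: enter (5,5) at t=1.8129
    x: enter (6,5) at t=2.9676
    y: enter (6,4) at t=3.1200
    x: enter (7,4) at t=4.1223
    y: enter (7,3) at t=5.1200 ← occupied
  → r_1 = 5.1200
beam 2: φ=-45°, α=15°
  dir = (cos 15°, sin 15°) = (0.9659, 0.2588); from cell (3,6)
  next x-line at t=0.5901, next y-line at t=1.7000; Δt_x=1.0353, Δt_y=3.8637
    x: enter (4,6) at t=0.5901
    x: enter (5,6) at t=1.6254
    y: enter (5,7) at t=1.7000
    x: enter (6,7) at t=2.6607
    x: enter (7,7) at t=3.6959 ← occupied
  → r_2 = 3.6959
beam 3: φ=0°, α=60°
  dir = (cos 60°, sin 60°) = (0.5000, 0.8660); from cell (3,6)
  next x-line at t=1.1400, next y-line at t=0.5081; Δt_x=2.0000, Δt_y=1.1547
    y: enter (3,7) at t=0.5081 ← occupied
  → r_3 = 0.5081
beam 4: φ=45°, α=105°
  dir = (cos 105°, sin 105°) = (-0.2588, 0.9659); from cell (3,6)
  next x-line at t=1.6614, next y-line at t=0.4555; Δt_x=3.8637, Δt_y=1.0353
    y: enter (3,7) at t=0.4555 ← occupied
  → r_4 = 0.4555
beam 5: φ=90°, α=150°
  dir = (cos 150°, sin 150°) = (-0.8660, 0.5000); from cell (3,6)
  next x-line at t=0.4965, next y-line at t=0.8800; Δt_x=1.1547, Δt_y=2.0000
    x: enter (2,6) at t=0.4965
    y: enter (2,7) at t=0.8800 ← occupied
  → r_5 = 0.8800

ranges = [5.1200, 3.6959, 0.5081, 0.4555, 0.8800]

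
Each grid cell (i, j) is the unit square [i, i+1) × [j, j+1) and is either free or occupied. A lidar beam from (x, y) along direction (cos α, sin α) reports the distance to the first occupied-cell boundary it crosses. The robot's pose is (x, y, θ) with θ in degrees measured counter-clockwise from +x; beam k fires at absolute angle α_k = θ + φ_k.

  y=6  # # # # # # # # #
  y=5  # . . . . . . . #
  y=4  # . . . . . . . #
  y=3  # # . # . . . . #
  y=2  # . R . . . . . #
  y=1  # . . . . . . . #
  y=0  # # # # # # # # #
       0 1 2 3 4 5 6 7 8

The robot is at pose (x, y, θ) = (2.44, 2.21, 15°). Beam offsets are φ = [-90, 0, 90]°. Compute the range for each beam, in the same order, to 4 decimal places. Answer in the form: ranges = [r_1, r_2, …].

beam 1: φ=-90°, α=285°
  direction (0.2588, -0.9659); cell (2,2); t to first gridline: x 2.1637, y 0.2174 (then +3.8637 / +1.0353)
    (2,1) via y @ 0.2174
    (2,0) via y @ 1.2527  # hit
  → r_1 = 1.2527
beam 2: φ=0°, α=15°
  direction (0.9659, 0.2588); cell (2,2); t to first gridline: x 0.5798, y 3.0523 (then +1.0353 / +3.8637)
    (3,2) via x @ 0.5798
    (4,2) via x @ 1.6150
    (5,2) via x @ 2.6503
    (5,3) via y @ 3.0523
    (6,3) via x @ 3.6856
    (7,3) via x @ 4.7209
    (8,3) via x @ 5.7561  # hit
  → r_2 = 5.7561
beam 3: φ=90°, α=105°
  direction (-0.2588, 0.9659); cell (2,2); t to first gridline: x 1.7000, y 0.8179 (then +3.8637 / +1.0353)
    (2,3) via y @ 0.8179
    (1,3) via x @ 1.7000  # hit
  → r_3 = 1.7000

ranges = [1.2527, 5.7561, 1.7000]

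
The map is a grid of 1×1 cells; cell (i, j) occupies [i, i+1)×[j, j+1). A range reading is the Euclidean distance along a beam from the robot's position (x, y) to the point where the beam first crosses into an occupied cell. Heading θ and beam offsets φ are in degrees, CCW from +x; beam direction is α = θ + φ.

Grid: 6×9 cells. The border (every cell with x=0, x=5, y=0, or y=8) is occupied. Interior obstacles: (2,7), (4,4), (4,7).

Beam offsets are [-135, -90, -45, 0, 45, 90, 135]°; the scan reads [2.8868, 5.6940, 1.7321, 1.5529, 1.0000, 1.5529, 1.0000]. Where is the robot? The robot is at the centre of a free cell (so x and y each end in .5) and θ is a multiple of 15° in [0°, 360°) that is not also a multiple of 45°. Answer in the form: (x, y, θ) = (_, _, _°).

(x, y, θ) = (3.5, 6.5, 345°)

Candidates: 25 free-cell centres × 16 headings = 400 poses. Raycast each; keep the one whose scan matches to 4 dp.
  (4.5, 3.5, 285°): beam 1 = 4.0415 ≠ 2.8868 ✗
  (3.5, 1.5, 150°): beam 1 = 1.5529 ≠ 2.8868 ✗
  (1.5, 3.5, 300°): beam 1 = 0.5176 ≠ 2.8868 ✗
  (2.5, 5.5, 165°): beam 2 = 1.5529 ≠ 5.6940 ✗
  …
  (3.5, 6.5, 345°): r_1=2.8868, r_2=5.6940, r_3=1.7321, r_4=1.5529, r_5=1.0000, r_6=1.5529, r_7=1.0000 — all match ✓
Only this pose fits every beam.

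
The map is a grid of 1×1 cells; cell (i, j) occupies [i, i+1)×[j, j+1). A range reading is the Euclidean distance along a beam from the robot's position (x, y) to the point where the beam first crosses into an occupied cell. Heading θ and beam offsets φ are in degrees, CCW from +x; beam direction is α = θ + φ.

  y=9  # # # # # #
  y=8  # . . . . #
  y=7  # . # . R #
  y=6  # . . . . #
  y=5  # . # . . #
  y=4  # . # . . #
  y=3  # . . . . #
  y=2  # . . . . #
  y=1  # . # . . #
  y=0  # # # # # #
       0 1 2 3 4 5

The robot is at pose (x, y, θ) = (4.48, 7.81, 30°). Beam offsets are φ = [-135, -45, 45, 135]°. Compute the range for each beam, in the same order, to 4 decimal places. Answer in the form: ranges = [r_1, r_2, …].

ranges = [6.0150, 0.5383, 1.2320, 3.6028]

beam 1: φ=-135°, α=255°
  cosα=-0.2588 sinα=-0.9659 | (4,7) | tMaxX 1.8546 tMaxY 0.8386 | tΔX 3.8637 tΔY 1.0353
    t=0.8386 [y] (4,6)
    t=1.8546 [x] (3,6)
    t=1.8738 [y] (3,5)
    t=2.9091 [y] (3,4)
    t=3.9444 [y] (3,3)
    t=4.9797 [y] (3,2)
    t=5.7183 [x] (2,2)
    t=6.0150 [y] (2,1) — stop
  → r_1 = 6.0150
beam 2: φ=-45°, α=345°
  cosα=0.9659 sinα=-0.2588 | (4,7) | tMaxX 0.5383 tMaxY 3.1296 | tΔX 1.0353 tΔY 3.8637
    t=0.5383 [x] (5,7) — stop
  → r_2 = 0.5383
beam 3: φ=45°, α=75°
  cosα=0.2588 sinα=0.9659 | (4,7) | tMaxX 2.0091 tMaxY 0.1967 | tΔX 3.8637 tΔY 1.0353
    t=0.1967 [y] (4,8)
    t=1.2320 [y] (4,9) — stop
  → r_3 = 1.2320
beam 4: φ=135°, α=165°
  cosα=-0.9659 sinα=0.2588 | (4,7) | tMaxX 0.4969 tMaxY 0.7341 | tΔX 1.0353 tΔY 3.8637
    t=0.4969 [x] (3,7)
    t=0.7341 [y] (3,8)
    t=1.5322 [x] (2,8)
    t=2.5675 [x] (1,8)
    t=3.6028 [x] (0,8) — stop
  → r_4 = 3.6028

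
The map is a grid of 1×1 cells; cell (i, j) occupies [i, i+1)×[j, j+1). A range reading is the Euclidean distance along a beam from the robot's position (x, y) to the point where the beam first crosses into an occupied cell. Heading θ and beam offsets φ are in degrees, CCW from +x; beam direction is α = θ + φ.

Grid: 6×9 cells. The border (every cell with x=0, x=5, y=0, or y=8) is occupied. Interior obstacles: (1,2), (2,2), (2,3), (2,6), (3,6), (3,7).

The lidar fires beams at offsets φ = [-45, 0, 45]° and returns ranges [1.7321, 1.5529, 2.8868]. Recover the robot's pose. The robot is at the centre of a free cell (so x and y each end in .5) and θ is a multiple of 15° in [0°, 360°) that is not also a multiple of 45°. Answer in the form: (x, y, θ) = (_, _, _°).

(x, y, θ) = (2.5, 5.5, 195°)

The pose lattice has 22·16 = 352 candidates. Test each by forward raycasting.
  (3.5, 3.5, 75°): beam 2 = 4.6587 ≠ 1.5529 ✗
  (1.5, 4.5, 105°): beam 2 = 1.9319 ≠ 1.5529 ✗
  (1.5, 6.5, 285°): beam 1 = 1.0000 ≠ 1.7321 ✗
  (3.5, 1.5, 60°): beam 1 = 1.5529 ≠ 1.7321 ✗
  (4.5, 2.5, 240°): beam 1 = 1.5529 ≠ 1.7321 ✗
  …
  (2.5, 5.5, 195°): r_1=1.7321, r_2=1.5529, r_3=2.8868 — all match ✓
No second candidate reproduces the full scan.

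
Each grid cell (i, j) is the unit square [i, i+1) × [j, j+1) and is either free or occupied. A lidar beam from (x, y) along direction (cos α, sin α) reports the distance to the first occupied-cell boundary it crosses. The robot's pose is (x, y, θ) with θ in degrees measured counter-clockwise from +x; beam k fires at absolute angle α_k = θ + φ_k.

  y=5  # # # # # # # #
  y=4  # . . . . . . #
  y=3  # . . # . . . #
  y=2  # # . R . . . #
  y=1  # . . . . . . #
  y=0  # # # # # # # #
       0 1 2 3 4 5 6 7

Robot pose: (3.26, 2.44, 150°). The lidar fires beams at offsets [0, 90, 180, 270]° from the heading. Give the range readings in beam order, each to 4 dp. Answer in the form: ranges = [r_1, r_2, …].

ranges = [2.6096, 1.6628, 2.8800, 0.6466]

beam 1: φ=0°, α=150°
  dir = (cos 150°, sin 150°) = (-0.8660, 0.5000); from cell (3,2)
  next x-line at t=0.3002, next y-line at t=1.1200; Δt_x=1.1547, Δt_y=2.0000
    x: enter (2,2) at t=0.3002
    y: enter (2,3) at t=1.1200
    x: enter (1,3) at t=1.4549
    x: enter (0,3) at t=2.6096 ← occupied
  → r_1 = 2.6096
beam 2: φ=90°, α=240°
  dir = (cos 240°, sin 240°) = (-0.5000, -0.8660); from cell (3,2)
  next x-line at t=0.5200, next y-line at t=0.5081; Δt_x=2.0000, Δt_y=1.1547
    y: enter (3,1) at t=0.5081
    x: enter (2,1) at t=0.5200
    y: enter (2,0) at t=1.6628 ← occupied
  → r_2 = 1.6628
beam 3: φ=180°, α=330°
  dir = (cos 330°, sin 330°) = (0.8660, -0.5000); from cell (3,2)
  next x-line at t=0.8545, next y-line at t=0.8800; Δt_x=1.1547, Δt_y=2.0000
    x: enter (4,2) at t=0.8545
    y: enter (4,1) at t=0.8800
    x: enter (5,1) at t=2.0092
    y: enter (5,0) at t=2.8800 ← occupied
  → r_3 = 2.8800
beam 4: φ=270°, α=60°
  dir = (cos 60°, sin 60°) = (0.5000, 0.8660); from cell (3,2)
  next x-line at t=1.4800, next y-line at t=0.6466; Δt_x=2.0000, Δt_y=1.1547
    y: enter (3,3) at t=0.6466 ← occupied
  → r_4 = 0.6466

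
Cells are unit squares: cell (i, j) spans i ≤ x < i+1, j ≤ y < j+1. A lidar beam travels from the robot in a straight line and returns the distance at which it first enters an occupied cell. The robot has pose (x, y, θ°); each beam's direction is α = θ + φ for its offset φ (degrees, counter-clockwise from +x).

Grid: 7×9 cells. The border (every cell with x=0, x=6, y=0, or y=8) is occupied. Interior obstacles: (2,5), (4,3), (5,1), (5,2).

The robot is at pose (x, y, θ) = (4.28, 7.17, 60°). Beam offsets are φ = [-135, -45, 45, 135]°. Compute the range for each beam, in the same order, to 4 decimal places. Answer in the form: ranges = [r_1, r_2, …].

beam 1: φ=-135°, α=285°
  d=(0.2588,-0.9659)  start (4,7)  tX=2.7819 tY=0.1760  stride 1/|dx|=3.8637 1/|dy|=1.0353
    cross y-line → (4,6), t=0.1760
    cross y-line → (4,5), t=1.2113
    cross y-line → (4,4), t=2.2465
    cross x-line → (5,4), t=2.7819
    cross y-line → (5,3), t=3.2818
    cross y-line → (5,2), t=4.3171 (wall)
  → r_1 = 4.3171
beam 2: φ=-45°, α=15°
  d=(0.9659,0.2588)  start (4,7)  tX=0.7454 tY=3.2069  stride 1/|dx|=1.0353 1/|dy|=3.8637
    cross x-line → (5,7), t=0.7454
    cross x-line → (6,7), t=1.7807 (wall)
  → r_2 = 1.7807
beam 3: φ=45°, α=105°
  d=(-0.2588,0.9659)  start (4,7)  tX=1.0818 tY=0.8593  stride 1/|dx|=3.8637 1/|dy|=1.0353
    cross y-line → (4,8), t=0.8593 (wall)
  → r_3 = 0.8593
beam 4: φ=135°, α=195°
  d=(-0.9659,-0.2588)  start (4,7)  tX=0.2899 tY=0.6568  stride 1/|dx|=1.0353 1/|dy|=3.8637
    cross x-line → (3,7), t=0.2899
    cross y-line → (3,6), t=0.6568
    cross x-line → (2,6), t=1.3252
    cross x-line → (1,6), t=2.3604
    cross x-line → (0,6), t=3.3957 (wall)
  → r_4 = 3.3957

ranges = [4.3171, 1.7807, 0.8593, 3.3957]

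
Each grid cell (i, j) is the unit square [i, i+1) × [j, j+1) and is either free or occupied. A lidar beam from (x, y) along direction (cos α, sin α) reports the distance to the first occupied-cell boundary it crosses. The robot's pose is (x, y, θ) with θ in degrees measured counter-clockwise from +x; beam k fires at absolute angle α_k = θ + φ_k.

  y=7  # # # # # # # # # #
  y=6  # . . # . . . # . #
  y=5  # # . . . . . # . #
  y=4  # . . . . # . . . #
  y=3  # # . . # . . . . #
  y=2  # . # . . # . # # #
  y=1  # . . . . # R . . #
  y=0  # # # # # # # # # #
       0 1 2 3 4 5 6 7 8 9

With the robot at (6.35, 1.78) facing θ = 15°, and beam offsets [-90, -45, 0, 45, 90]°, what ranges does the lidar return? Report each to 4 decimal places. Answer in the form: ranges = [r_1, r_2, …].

beam 1: φ=-90°, α=285°
  direction (0.2588, -0.9659); cell (6,1); t to first gridline: x 2.5114, y 0.8075 (then +3.8637 / +1.0353)
    (6,0) via y @ 0.8075  # hit
  → r_1 = 0.8075
beam 2: φ=-45°, α=330°
  direction (0.8660, -0.5000); cell (6,1); t to first gridline: x 0.7506, y 1.5600 (then +1.1547 / +2.0000)
    (7,1) via x @ 0.7506
    (7,0) via y @ 1.5600  # hit
  → r_2 = 1.5600
beam 3: φ=0°, α=15°
  direction (0.9659, 0.2588); cell (6,1); t to first gridline: x 0.6729, y 0.8500 (then +1.0353 / +3.8637)
    (7,1) via x @ 0.6729
    (7,2) via y @ 0.8500  # hit
  → r_3 = 0.8500
beam 4: φ=45°, α=60°
  direction (0.5000, 0.8660); cell (6,1); t to first gridline: x 1.3000, y 0.2540 (then +2.0000 / +1.1547)
    (6,2) via y @ 0.2540
    (7,2) via x @ 1.3000  # hit
  → r_4 = 1.3000
beam 5: φ=90°, α=105°
  direction (-0.2588, 0.9659); cell (6,1); t to first gridline: x 1.3523, y 0.2278 (then +3.8637 / +1.0353)
    (6,2) via y @ 0.2278
    (6,3) via y @ 1.2630
    (5,3) via x @ 1.3523
    (5,4) via y @ 2.2983  # hit
  → r_5 = 2.2983

ranges = [0.8075, 1.5600, 0.8500, 1.3000, 2.2983]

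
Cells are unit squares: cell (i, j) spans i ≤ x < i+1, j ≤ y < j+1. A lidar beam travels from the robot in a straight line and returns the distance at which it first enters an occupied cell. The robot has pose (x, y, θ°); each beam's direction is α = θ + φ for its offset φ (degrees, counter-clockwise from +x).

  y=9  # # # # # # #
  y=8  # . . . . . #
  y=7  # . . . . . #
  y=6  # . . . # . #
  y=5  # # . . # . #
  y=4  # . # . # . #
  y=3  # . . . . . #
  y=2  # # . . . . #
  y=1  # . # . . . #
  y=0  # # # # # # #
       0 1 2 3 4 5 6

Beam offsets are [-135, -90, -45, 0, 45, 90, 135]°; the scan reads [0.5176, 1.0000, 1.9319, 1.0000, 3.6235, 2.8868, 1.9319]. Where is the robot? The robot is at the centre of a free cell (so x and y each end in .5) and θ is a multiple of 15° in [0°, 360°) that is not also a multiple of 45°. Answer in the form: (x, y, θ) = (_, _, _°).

Candidates: 33 free-cell centres × 16 headings = 528 poses. Raycast each; keep the one whose scan matches to 4 dp.
  (5.5, 6.5, 345°): beam 1 = 0.5774 ≠ 0.5176 ✗
  (4.5, 3.5, 165°): beam 1 = 1.7321 ≠ 0.5176 ✗
  (3.5, 1.5, 195°): beam 1 = 2.8868 ≠ 0.5176 ✗
  (1.5, 3.5, 195°): beam 1 = 1.0000 ≠ 0.5176 ✗
  …
  (5.5, 3.5, 150°): r_1=0.5176, r_2=1.0000, r_3=1.9319, r_4=1.0000, r_5=3.6235, r_6=2.8868, r_7=1.9319 — all match ✓
No second candidate reproduces the full scan.

(x, y, θ) = (5.5, 3.5, 150°)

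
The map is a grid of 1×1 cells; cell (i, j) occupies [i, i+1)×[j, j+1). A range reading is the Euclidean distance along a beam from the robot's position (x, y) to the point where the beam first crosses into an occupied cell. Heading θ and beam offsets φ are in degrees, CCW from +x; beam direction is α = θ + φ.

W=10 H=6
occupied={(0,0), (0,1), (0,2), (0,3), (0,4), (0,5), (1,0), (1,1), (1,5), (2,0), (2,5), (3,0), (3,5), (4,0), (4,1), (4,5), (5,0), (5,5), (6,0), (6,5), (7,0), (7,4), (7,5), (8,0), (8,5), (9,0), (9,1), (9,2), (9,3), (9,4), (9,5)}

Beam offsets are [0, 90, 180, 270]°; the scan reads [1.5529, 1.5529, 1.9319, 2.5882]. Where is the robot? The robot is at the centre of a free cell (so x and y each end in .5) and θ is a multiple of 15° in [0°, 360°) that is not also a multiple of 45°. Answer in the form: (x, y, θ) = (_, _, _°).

(x, y, θ) = (2.5, 2.5, 165°)

The pose lattice has 29·16 = 464 candidates. Test each by forward raycasting.
  (4.5, 4.5, 165°): beam 1 = 1.9319 ≠ 1.5529 ✗
  (8.5, 1.5, 120°): beam 1 = 2.8868 ≠ 1.5529 ✗
  (7.5, 2.5, 150°): beam 1 = 5.0000 ≠ 1.5529 ✗
  …
  (2.5, 2.5, 165°): r_1=1.5529, r_2=1.5529, r_3=1.9319, r_4=2.5882 — all match ✓
Unique over the lattice → pose = (2.5, 2.5, 165°).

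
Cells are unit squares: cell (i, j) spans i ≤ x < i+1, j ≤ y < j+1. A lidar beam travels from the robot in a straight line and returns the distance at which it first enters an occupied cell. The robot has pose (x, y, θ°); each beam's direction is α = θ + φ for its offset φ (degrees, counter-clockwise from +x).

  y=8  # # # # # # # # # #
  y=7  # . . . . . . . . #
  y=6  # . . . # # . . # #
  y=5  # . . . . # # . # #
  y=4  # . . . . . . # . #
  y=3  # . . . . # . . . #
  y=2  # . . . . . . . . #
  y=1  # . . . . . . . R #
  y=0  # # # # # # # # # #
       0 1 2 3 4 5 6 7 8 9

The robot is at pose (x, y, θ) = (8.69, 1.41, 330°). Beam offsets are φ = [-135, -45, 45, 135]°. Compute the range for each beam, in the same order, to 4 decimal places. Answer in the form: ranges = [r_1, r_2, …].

beam 1: φ=-135°, α=195°
  cosα=-0.9659 sinα=-0.2588 | (8,1) | tMaxX 0.7143 tMaxY 1.5841 | tΔX 1.0353 tΔY 3.8637
    t=0.7143 [x] (7,1)
    t=1.5841 [y] (7,0) — stop
  → r_1 = 1.5841
beam 2: φ=-45°, α=285°
  cosα=0.2588 sinα=-0.9659 | (8,1) | tMaxX 1.1977 tMaxY 0.4245 | tΔX 3.8637 tΔY 1.0353
    t=0.4245 [y] (8,0) — stop
  → r_2 = 0.4245
beam 3: φ=45°, α=15°
  cosα=0.9659 sinα=0.2588 | (8,1) | tMaxX 0.3209 tMaxY 2.2796 | tΔX 1.0353 tΔY 3.8637
    t=0.3209 [x] (9,1) — stop
  → r_3 = 0.3209
beam 4: φ=135°, α=105°
  cosα=-0.2588 sinα=0.9659 | (8,1) | tMaxX 2.6660 tMaxY 0.6108 | tΔX 3.8637 tΔY 1.0353
    t=0.6108 [y] (8,2)
    t=1.6461 [y] (8,3)
    t=2.6660 [x] (7,3)
    t=2.6814 [y] (7,4) — stop
  → r_4 = 2.6814

ranges = [1.5841, 0.4245, 0.3209, 2.6814]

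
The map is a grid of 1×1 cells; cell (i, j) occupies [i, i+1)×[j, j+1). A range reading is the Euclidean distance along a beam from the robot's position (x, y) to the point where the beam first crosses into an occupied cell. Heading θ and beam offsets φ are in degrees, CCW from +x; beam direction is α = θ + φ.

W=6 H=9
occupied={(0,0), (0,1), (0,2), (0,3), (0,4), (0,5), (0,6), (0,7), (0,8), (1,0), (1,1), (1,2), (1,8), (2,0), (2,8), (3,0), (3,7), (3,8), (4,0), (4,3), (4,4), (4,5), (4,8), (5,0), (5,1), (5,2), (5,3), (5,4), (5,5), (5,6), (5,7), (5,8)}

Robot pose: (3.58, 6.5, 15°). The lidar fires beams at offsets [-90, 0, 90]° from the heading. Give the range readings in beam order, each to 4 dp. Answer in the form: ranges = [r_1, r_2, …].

beam 1: φ=-90°, α=285°
  dir = (cos 285°, sin 285°) = (0.2588, -0.9659); from cell (3,6)
  next x-line at t=1.6228, next y-line at t=0.5176; Δt_x=3.8637, Δt_y=1.0353
    y: enter (3,5) at t=0.5176
    y: enter (3,4) at t=1.5529
    x: enter (4,4) at t=1.6228 ← occupied
  → r_1 = 1.6228
beam 2: φ=0°, α=15°
  dir = (cos 15°, sin 15°) = (0.9659, 0.2588); from cell (3,6)
  next x-line at t=0.4348, next y-line at t=1.9319; Δt_x=1.0353, Δt_y=3.8637
    x: enter (4,6) at t=0.4348
    x: enter (5,6) at t=1.4701 ← occupied
  → r_2 = 1.4701
beam 3: φ=90°, α=105°
  dir = (cos 105°, sin 105°) = (-0.2588, 0.9659); from cell (3,6)
  next x-line at t=2.2409, next y-line at t=0.5176; Δt_x=3.8637, Δt_y=1.0353
    y: enter (3,7) at t=0.5176 ← occupied
  → r_3 = 0.5176

ranges = [1.6228, 1.4701, 0.5176]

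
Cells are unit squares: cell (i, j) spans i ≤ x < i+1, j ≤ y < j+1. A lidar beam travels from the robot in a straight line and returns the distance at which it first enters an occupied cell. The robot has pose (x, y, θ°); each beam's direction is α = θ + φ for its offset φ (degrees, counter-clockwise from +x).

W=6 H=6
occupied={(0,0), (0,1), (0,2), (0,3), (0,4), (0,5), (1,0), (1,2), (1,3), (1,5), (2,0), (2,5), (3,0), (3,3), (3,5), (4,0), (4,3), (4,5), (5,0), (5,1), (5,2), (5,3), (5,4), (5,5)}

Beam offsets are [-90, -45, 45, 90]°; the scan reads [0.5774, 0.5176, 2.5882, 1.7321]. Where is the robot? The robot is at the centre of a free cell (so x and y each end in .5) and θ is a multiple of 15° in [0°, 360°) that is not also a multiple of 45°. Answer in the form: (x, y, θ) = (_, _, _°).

Candidates: 12 free-cell centres × 16 headings = 192 poses. Raycast each; keep the one whose scan matches to 4 dp.
  (3.5, 2.5, 285°): beam 1 = 1.5529 ≠ 0.5774 ✗
  (2.5, 3.5, 345°): beam 1 = 2.5882 ≠ 0.5774 ✗
  (2.5, 4.5, 330°): beam 1 = 1.0000 ≠ 0.5774 ✗
  (2.5, 2.5, 195°): beam 1 = 2.5882 ≠ 0.5774 ✗
  (2.5, 1.5, 105°): beam 1 = 2.5882 ≠ 0.5774 ✗
  …
  (2.5, 1.5, 330°): r_1=0.5774, r_2=0.5176, r_3=2.5882, r_4=1.7321 — all match ✓
Only this pose fits every beam.

(x, y, θ) = (2.5, 1.5, 330°)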